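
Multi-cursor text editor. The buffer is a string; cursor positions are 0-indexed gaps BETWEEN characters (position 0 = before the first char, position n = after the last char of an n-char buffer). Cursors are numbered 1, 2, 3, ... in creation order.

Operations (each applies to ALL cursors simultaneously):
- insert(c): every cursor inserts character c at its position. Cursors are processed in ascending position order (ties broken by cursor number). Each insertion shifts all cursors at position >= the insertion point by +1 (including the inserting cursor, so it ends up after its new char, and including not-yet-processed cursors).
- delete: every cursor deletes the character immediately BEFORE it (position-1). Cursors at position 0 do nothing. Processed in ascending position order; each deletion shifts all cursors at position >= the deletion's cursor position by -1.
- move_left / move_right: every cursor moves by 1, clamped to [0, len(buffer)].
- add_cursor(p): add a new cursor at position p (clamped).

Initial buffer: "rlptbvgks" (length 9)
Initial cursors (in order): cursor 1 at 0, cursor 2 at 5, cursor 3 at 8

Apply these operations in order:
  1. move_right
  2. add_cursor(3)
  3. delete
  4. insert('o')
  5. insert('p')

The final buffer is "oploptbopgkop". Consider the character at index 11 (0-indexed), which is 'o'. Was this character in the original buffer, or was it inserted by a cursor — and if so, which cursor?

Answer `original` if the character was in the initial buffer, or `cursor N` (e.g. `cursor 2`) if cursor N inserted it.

After op 1 (move_right): buffer="rlptbvgks" (len 9), cursors c1@1 c2@6 c3@9, authorship .........
After op 2 (add_cursor(3)): buffer="rlptbvgks" (len 9), cursors c1@1 c4@3 c2@6 c3@9, authorship .........
After op 3 (delete): buffer="ltbgk" (len 5), cursors c1@0 c4@1 c2@3 c3@5, authorship .....
After op 4 (insert('o')): buffer="olotbogko" (len 9), cursors c1@1 c4@3 c2@6 c3@9, authorship 1.4..2..3
After op 5 (insert('p')): buffer="oploptbopgkop" (len 13), cursors c1@2 c4@5 c2@9 c3@13, authorship 11.44..22..33
Authorship (.=original, N=cursor N): 1 1 . 4 4 . . 2 2 . . 3 3
Index 11: author = 3

Answer: cursor 3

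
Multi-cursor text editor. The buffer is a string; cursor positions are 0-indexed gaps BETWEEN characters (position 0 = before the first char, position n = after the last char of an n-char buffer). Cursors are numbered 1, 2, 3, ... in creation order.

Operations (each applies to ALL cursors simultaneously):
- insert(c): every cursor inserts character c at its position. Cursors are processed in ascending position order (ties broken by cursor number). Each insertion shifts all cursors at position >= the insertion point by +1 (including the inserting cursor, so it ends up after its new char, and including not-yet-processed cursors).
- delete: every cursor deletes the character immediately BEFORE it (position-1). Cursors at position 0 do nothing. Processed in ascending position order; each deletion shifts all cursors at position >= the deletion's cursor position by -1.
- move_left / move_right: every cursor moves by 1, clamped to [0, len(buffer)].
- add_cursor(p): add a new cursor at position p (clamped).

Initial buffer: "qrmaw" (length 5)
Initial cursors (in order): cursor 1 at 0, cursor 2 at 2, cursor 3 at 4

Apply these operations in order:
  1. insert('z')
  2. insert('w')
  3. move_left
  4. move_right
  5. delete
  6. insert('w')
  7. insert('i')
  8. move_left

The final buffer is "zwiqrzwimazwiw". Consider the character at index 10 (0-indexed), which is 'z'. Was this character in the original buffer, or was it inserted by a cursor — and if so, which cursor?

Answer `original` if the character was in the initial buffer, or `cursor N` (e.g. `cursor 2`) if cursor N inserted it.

Answer: cursor 3

Derivation:
After op 1 (insert('z')): buffer="zqrzmazw" (len 8), cursors c1@1 c2@4 c3@7, authorship 1..2..3.
After op 2 (insert('w')): buffer="zwqrzwmazww" (len 11), cursors c1@2 c2@6 c3@10, authorship 11..22..33.
After op 3 (move_left): buffer="zwqrzwmazww" (len 11), cursors c1@1 c2@5 c3@9, authorship 11..22..33.
After op 4 (move_right): buffer="zwqrzwmazww" (len 11), cursors c1@2 c2@6 c3@10, authorship 11..22..33.
After op 5 (delete): buffer="zqrzmazw" (len 8), cursors c1@1 c2@4 c3@7, authorship 1..2..3.
After op 6 (insert('w')): buffer="zwqrzwmazww" (len 11), cursors c1@2 c2@6 c3@10, authorship 11..22..33.
After op 7 (insert('i')): buffer="zwiqrzwimazwiw" (len 14), cursors c1@3 c2@8 c3@13, authorship 111..222..333.
After op 8 (move_left): buffer="zwiqrzwimazwiw" (len 14), cursors c1@2 c2@7 c3@12, authorship 111..222..333.
Authorship (.=original, N=cursor N): 1 1 1 . . 2 2 2 . . 3 3 3 .
Index 10: author = 3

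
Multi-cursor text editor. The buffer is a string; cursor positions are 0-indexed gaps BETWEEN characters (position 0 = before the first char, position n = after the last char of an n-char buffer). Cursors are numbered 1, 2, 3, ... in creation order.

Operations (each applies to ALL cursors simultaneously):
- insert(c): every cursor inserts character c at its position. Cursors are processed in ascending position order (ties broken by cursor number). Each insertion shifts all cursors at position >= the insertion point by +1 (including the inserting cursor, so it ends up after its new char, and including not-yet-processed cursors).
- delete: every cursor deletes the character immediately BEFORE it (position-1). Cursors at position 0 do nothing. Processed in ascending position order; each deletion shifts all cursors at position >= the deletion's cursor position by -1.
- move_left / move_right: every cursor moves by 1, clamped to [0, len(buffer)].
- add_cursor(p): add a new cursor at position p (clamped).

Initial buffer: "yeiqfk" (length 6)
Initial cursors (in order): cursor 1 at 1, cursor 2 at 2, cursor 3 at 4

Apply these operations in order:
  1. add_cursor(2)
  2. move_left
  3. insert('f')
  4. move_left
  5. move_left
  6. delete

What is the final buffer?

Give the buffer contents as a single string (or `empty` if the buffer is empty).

After op 1 (add_cursor(2)): buffer="yeiqfk" (len 6), cursors c1@1 c2@2 c4@2 c3@4, authorship ......
After op 2 (move_left): buffer="yeiqfk" (len 6), cursors c1@0 c2@1 c4@1 c3@3, authorship ......
After op 3 (insert('f')): buffer="fyffeifqfk" (len 10), cursors c1@1 c2@4 c4@4 c3@7, authorship 1.24..3...
After op 4 (move_left): buffer="fyffeifqfk" (len 10), cursors c1@0 c2@3 c4@3 c3@6, authorship 1.24..3...
After op 5 (move_left): buffer="fyffeifqfk" (len 10), cursors c1@0 c2@2 c4@2 c3@5, authorship 1.24..3...
After op 6 (delete): buffer="ffifqfk" (len 7), cursors c1@0 c2@0 c4@0 c3@2, authorship 24.3...

Answer: ffifqfk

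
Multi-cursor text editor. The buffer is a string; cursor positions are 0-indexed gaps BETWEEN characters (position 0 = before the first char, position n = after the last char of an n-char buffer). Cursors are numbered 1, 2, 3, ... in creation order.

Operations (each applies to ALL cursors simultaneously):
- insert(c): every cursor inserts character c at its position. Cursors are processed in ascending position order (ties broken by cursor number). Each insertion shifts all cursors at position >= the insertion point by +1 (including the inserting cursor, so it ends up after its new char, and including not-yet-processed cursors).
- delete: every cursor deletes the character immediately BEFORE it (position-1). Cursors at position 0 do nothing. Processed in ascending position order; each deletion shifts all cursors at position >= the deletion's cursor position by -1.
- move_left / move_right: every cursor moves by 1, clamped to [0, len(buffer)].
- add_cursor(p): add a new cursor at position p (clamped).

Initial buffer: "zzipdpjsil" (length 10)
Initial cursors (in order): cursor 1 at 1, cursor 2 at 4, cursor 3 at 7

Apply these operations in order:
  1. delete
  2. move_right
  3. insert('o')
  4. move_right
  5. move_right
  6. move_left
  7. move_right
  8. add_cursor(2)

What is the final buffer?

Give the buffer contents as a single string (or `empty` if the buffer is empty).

After op 1 (delete): buffer="zidpsil" (len 7), cursors c1@0 c2@2 c3@4, authorship .......
After op 2 (move_right): buffer="zidpsil" (len 7), cursors c1@1 c2@3 c3@5, authorship .......
After op 3 (insert('o')): buffer="zoidopsoil" (len 10), cursors c1@2 c2@5 c3@8, authorship .1..2..3..
After op 4 (move_right): buffer="zoidopsoil" (len 10), cursors c1@3 c2@6 c3@9, authorship .1..2..3..
After op 5 (move_right): buffer="zoidopsoil" (len 10), cursors c1@4 c2@7 c3@10, authorship .1..2..3..
After op 6 (move_left): buffer="zoidopsoil" (len 10), cursors c1@3 c2@6 c3@9, authorship .1..2..3..
After op 7 (move_right): buffer="zoidopsoil" (len 10), cursors c1@4 c2@7 c3@10, authorship .1..2..3..
After op 8 (add_cursor(2)): buffer="zoidopsoil" (len 10), cursors c4@2 c1@4 c2@7 c3@10, authorship .1..2..3..

Answer: zoidopsoil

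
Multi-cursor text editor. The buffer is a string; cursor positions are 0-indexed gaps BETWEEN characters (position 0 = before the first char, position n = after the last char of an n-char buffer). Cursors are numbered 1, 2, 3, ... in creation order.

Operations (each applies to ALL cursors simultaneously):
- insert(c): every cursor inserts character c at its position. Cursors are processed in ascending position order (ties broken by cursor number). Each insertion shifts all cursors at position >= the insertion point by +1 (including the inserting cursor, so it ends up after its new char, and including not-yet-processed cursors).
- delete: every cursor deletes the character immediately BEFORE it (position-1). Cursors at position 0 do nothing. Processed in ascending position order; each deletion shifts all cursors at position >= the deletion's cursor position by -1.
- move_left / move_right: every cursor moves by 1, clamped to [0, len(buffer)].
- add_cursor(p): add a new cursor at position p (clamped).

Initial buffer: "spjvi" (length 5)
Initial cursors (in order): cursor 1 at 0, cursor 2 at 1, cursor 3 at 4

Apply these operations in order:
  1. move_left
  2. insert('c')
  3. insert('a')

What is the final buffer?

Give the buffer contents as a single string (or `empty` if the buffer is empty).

After op 1 (move_left): buffer="spjvi" (len 5), cursors c1@0 c2@0 c3@3, authorship .....
After op 2 (insert('c')): buffer="ccspjcvi" (len 8), cursors c1@2 c2@2 c3@6, authorship 12...3..
After op 3 (insert('a')): buffer="ccaaspjcavi" (len 11), cursors c1@4 c2@4 c3@9, authorship 1212...33..

Answer: ccaaspjcavi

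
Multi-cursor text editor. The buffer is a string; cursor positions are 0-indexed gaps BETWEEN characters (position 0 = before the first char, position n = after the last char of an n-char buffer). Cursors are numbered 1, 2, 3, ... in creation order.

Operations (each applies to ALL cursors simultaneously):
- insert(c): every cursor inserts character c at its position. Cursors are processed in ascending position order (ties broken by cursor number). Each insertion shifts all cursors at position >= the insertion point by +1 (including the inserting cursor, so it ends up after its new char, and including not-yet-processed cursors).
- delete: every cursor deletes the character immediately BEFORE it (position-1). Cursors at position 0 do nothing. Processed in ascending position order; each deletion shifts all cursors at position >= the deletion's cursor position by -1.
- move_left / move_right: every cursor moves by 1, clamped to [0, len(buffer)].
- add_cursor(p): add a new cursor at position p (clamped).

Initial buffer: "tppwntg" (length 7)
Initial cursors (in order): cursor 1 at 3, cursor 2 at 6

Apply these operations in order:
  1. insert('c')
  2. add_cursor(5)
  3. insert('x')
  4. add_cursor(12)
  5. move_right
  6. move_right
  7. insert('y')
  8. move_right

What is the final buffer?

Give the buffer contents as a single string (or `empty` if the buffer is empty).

Answer: tppcxwxyntycxgyy

Derivation:
After op 1 (insert('c')): buffer="tppcwntcg" (len 9), cursors c1@4 c2@8, authorship ...1...2.
After op 2 (add_cursor(5)): buffer="tppcwntcg" (len 9), cursors c1@4 c3@5 c2@8, authorship ...1...2.
After op 3 (insert('x')): buffer="tppcxwxntcxg" (len 12), cursors c1@5 c3@7 c2@11, authorship ...11.3..22.
After op 4 (add_cursor(12)): buffer="tppcxwxntcxg" (len 12), cursors c1@5 c3@7 c2@11 c4@12, authorship ...11.3..22.
After op 5 (move_right): buffer="tppcxwxntcxg" (len 12), cursors c1@6 c3@8 c2@12 c4@12, authorship ...11.3..22.
After op 6 (move_right): buffer="tppcxwxntcxg" (len 12), cursors c1@7 c3@9 c2@12 c4@12, authorship ...11.3..22.
After op 7 (insert('y')): buffer="tppcxwxyntycxgyy" (len 16), cursors c1@8 c3@11 c2@16 c4@16, authorship ...11.31..322.24
After op 8 (move_right): buffer="tppcxwxyntycxgyy" (len 16), cursors c1@9 c3@12 c2@16 c4@16, authorship ...11.31..322.24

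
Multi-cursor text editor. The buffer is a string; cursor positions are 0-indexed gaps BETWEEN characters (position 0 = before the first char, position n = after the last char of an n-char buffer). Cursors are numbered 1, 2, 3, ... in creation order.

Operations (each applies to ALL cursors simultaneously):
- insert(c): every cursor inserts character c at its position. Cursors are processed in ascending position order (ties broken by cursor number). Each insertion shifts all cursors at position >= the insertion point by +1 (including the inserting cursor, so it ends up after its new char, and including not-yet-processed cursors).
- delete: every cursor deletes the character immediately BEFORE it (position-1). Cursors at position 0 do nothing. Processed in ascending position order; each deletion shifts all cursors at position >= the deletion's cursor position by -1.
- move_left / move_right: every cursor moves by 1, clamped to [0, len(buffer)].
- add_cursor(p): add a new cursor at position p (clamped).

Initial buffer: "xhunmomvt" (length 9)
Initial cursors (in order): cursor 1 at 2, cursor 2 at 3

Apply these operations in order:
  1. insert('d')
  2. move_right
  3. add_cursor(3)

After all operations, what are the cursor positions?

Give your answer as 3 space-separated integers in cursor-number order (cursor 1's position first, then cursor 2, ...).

After op 1 (insert('d')): buffer="xhdudnmomvt" (len 11), cursors c1@3 c2@5, authorship ..1.2......
After op 2 (move_right): buffer="xhdudnmomvt" (len 11), cursors c1@4 c2@6, authorship ..1.2......
After op 3 (add_cursor(3)): buffer="xhdudnmomvt" (len 11), cursors c3@3 c1@4 c2@6, authorship ..1.2......

Answer: 4 6 3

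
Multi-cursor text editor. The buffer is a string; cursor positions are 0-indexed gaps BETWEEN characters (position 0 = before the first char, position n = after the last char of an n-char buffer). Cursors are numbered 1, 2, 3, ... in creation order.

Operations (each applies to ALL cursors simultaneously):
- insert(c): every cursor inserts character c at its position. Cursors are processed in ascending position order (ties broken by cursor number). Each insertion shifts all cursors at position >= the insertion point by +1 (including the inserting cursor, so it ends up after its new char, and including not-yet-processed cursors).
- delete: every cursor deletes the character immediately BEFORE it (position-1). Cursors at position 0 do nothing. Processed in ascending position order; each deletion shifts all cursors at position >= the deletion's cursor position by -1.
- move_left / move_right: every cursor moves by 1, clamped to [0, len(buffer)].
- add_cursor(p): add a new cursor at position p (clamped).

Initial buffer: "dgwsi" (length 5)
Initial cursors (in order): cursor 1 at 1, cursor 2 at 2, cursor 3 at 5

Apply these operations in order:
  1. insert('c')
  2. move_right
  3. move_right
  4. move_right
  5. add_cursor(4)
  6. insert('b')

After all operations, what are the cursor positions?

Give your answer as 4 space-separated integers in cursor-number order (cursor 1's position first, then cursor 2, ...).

Answer: 7 10 12 5

Derivation:
After op 1 (insert('c')): buffer="dcgcwsic" (len 8), cursors c1@2 c2@4 c3@8, authorship .1.2...3
After op 2 (move_right): buffer="dcgcwsic" (len 8), cursors c1@3 c2@5 c3@8, authorship .1.2...3
After op 3 (move_right): buffer="dcgcwsic" (len 8), cursors c1@4 c2@6 c3@8, authorship .1.2...3
After op 4 (move_right): buffer="dcgcwsic" (len 8), cursors c1@5 c2@7 c3@8, authorship .1.2...3
After op 5 (add_cursor(4)): buffer="dcgcwsic" (len 8), cursors c4@4 c1@5 c2@7 c3@8, authorship .1.2...3
After op 6 (insert('b')): buffer="dcgcbwbsibcb" (len 12), cursors c4@5 c1@7 c2@10 c3@12, authorship .1.24.1..233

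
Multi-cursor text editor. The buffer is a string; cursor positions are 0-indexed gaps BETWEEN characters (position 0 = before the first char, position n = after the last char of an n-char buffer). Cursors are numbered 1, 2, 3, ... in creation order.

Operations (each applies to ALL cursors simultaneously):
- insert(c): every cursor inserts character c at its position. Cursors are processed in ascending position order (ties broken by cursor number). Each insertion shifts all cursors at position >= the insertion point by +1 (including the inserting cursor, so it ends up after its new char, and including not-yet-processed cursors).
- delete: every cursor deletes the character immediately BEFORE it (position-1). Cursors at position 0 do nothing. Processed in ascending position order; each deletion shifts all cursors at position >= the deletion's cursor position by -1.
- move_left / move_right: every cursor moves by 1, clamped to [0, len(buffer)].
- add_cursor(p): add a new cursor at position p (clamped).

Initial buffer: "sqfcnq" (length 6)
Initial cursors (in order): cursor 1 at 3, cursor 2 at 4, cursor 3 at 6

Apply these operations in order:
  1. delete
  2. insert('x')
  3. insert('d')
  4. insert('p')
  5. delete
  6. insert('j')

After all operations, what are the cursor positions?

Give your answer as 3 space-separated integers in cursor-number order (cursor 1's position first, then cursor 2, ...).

Answer: 8 8 12

Derivation:
After op 1 (delete): buffer="sqn" (len 3), cursors c1@2 c2@2 c3@3, authorship ...
After op 2 (insert('x')): buffer="sqxxnx" (len 6), cursors c1@4 c2@4 c3@6, authorship ..12.3
After op 3 (insert('d')): buffer="sqxxddnxd" (len 9), cursors c1@6 c2@6 c3@9, authorship ..1212.33
After op 4 (insert('p')): buffer="sqxxddppnxdp" (len 12), cursors c1@8 c2@8 c3@12, authorship ..121212.333
After op 5 (delete): buffer="sqxxddnxd" (len 9), cursors c1@6 c2@6 c3@9, authorship ..1212.33
After op 6 (insert('j')): buffer="sqxxddjjnxdj" (len 12), cursors c1@8 c2@8 c3@12, authorship ..121212.333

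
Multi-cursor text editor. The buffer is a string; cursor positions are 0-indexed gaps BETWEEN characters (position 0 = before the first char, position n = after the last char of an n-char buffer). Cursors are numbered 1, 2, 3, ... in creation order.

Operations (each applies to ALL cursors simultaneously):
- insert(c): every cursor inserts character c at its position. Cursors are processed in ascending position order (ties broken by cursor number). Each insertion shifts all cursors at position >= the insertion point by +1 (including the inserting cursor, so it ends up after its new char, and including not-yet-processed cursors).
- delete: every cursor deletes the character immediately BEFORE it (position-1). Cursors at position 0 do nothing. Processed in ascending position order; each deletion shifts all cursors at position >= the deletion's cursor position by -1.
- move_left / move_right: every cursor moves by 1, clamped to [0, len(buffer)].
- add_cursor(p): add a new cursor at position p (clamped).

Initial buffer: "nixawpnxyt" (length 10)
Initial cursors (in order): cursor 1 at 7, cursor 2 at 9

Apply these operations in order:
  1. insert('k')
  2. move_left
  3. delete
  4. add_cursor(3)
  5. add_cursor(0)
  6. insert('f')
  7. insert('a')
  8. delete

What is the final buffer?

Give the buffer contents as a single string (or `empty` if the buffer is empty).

Answer: fnixfawpfkxfkt

Derivation:
After op 1 (insert('k')): buffer="nixawpnkxykt" (len 12), cursors c1@8 c2@11, authorship .......1..2.
After op 2 (move_left): buffer="nixawpnkxykt" (len 12), cursors c1@7 c2@10, authorship .......1..2.
After op 3 (delete): buffer="nixawpkxkt" (len 10), cursors c1@6 c2@8, authorship ......1.2.
After op 4 (add_cursor(3)): buffer="nixawpkxkt" (len 10), cursors c3@3 c1@6 c2@8, authorship ......1.2.
After op 5 (add_cursor(0)): buffer="nixawpkxkt" (len 10), cursors c4@0 c3@3 c1@6 c2@8, authorship ......1.2.
After op 6 (insert('f')): buffer="fnixfawpfkxfkt" (len 14), cursors c4@1 c3@5 c1@9 c2@12, authorship 4...3...11.22.
After op 7 (insert('a')): buffer="fanixfaawpfakxfakt" (len 18), cursors c4@2 c3@7 c1@12 c2@16, authorship 44...33...111.222.
After op 8 (delete): buffer="fnixfawpfkxfkt" (len 14), cursors c4@1 c3@5 c1@9 c2@12, authorship 4...3...11.22.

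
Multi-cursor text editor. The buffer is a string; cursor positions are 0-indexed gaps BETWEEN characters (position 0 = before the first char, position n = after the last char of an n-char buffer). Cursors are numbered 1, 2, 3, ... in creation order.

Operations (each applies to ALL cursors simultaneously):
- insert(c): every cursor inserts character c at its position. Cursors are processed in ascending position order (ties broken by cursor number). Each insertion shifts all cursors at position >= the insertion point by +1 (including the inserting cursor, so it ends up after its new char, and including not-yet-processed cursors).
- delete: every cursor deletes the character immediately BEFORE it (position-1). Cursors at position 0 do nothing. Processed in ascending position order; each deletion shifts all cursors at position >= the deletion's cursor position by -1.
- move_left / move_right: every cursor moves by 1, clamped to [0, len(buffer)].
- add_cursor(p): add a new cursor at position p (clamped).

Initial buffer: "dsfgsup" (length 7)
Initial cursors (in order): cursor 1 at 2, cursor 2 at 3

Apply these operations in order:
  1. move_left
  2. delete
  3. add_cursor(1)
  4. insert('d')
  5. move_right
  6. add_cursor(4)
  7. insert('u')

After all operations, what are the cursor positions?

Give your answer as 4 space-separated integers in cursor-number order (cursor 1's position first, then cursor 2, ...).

Answer: 5 5 9 7

Derivation:
After op 1 (move_left): buffer="dsfgsup" (len 7), cursors c1@1 c2@2, authorship .......
After op 2 (delete): buffer="fgsup" (len 5), cursors c1@0 c2@0, authorship .....
After op 3 (add_cursor(1)): buffer="fgsup" (len 5), cursors c1@0 c2@0 c3@1, authorship .....
After op 4 (insert('d')): buffer="ddfdgsup" (len 8), cursors c1@2 c2@2 c3@4, authorship 12.3....
After op 5 (move_right): buffer="ddfdgsup" (len 8), cursors c1@3 c2@3 c3@5, authorship 12.3....
After op 6 (add_cursor(4)): buffer="ddfdgsup" (len 8), cursors c1@3 c2@3 c4@4 c3@5, authorship 12.3....
After op 7 (insert('u')): buffer="ddfuudugusup" (len 12), cursors c1@5 c2@5 c4@7 c3@9, authorship 12.1234.3...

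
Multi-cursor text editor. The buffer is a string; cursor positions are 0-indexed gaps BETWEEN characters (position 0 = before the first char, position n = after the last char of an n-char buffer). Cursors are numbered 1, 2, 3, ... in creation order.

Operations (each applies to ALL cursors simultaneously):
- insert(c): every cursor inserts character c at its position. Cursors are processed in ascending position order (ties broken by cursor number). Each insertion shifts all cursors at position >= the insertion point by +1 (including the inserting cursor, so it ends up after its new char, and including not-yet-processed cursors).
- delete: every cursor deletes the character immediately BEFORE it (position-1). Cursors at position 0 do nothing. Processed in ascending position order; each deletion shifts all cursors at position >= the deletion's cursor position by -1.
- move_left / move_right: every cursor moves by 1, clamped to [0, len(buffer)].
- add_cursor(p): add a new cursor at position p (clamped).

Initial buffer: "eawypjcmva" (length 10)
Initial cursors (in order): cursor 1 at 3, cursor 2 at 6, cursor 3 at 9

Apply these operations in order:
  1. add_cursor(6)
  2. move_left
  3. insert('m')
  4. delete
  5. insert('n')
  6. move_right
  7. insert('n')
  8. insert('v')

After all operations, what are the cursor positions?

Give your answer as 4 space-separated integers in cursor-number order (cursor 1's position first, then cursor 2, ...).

Answer: 6 15 21 15

Derivation:
After op 1 (add_cursor(6)): buffer="eawypjcmva" (len 10), cursors c1@3 c2@6 c4@6 c3@9, authorship ..........
After op 2 (move_left): buffer="eawypjcmva" (len 10), cursors c1@2 c2@5 c4@5 c3@8, authorship ..........
After op 3 (insert('m')): buffer="eamwypmmjcmmva" (len 14), cursors c1@3 c2@8 c4@8 c3@12, authorship ..1...24...3..
After op 4 (delete): buffer="eawypjcmva" (len 10), cursors c1@2 c2@5 c4@5 c3@8, authorship ..........
After op 5 (insert('n')): buffer="eanwypnnjcmnva" (len 14), cursors c1@3 c2@8 c4@8 c3@12, authorship ..1...24...3..
After op 6 (move_right): buffer="eanwypnnjcmnva" (len 14), cursors c1@4 c2@9 c4@9 c3@13, authorship ..1...24...3..
After op 7 (insert('n')): buffer="eanwnypnnjnncmnvna" (len 18), cursors c1@5 c2@12 c4@12 c3@17, authorship ..1.1..24.24..3.3.
After op 8 (insert('v')): buffer="eanwnvypnnjnnvvcmnvnva" (len 22), cursors c1@6 c2@15 c4@15 c3@21, authorship ..1.11..24.2424..3.33.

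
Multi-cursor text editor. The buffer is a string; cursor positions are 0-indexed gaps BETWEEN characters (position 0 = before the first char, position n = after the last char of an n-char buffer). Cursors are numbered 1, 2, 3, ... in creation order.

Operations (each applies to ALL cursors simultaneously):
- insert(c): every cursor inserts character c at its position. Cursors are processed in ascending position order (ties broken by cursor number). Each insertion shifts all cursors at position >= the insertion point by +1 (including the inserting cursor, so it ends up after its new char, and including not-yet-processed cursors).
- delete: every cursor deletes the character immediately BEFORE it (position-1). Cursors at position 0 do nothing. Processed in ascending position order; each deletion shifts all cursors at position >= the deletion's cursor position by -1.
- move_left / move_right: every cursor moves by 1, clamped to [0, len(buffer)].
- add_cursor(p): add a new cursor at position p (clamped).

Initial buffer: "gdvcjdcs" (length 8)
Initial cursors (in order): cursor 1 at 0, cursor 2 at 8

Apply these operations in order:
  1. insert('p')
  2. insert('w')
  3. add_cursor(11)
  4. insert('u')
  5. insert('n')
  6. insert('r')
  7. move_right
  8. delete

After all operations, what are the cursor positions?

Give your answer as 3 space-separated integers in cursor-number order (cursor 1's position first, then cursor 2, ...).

After op 1 (insert('p')): buffer="pgdvcjdcsp" (len 10), cursors c1@1 c2@10, authorship 1........2
After op 2 (insert('w')): buffer="pwgdvcjdcspw" (len 12), cursors c1@2 c2@12, authorship 11........22
After op 3 (add_cursor(11)): buffer="pwgdvcjdcspw" (len 12), cursors c1@2 c3@11 c2@12, authorship 11........22
After op 4 (insert('u')): buffer="pwugdvcjdcspuwu" (len 15), cursors c1@3 c3@13 c2@15, authorship 111........2322
After op 5 (insert('n')): buffer="pwungdvcjdcspunwun" (len 18), cursors c1@4 c3@15 c2@18, authorship 1111........233222
After op 6 (insert('r')): buffer="pwunrgdvcjdcspunrwunr" (len 21), cursors c1@5 c3@17 c2@21, authorship 11111........23332222
After op 7 (move_right): buffer="pwunrgdvcjdcspunrwunr" (len 21), cursors c1@6 c3@18 c2@21, authorship 11111........23332222
After op 8 (delete): buffer="pwunrdvcjdcspunrun" (len 18), cursors c1@5 c3@16 c2@18, authorship 11111.......233322

Answer: 5 18 16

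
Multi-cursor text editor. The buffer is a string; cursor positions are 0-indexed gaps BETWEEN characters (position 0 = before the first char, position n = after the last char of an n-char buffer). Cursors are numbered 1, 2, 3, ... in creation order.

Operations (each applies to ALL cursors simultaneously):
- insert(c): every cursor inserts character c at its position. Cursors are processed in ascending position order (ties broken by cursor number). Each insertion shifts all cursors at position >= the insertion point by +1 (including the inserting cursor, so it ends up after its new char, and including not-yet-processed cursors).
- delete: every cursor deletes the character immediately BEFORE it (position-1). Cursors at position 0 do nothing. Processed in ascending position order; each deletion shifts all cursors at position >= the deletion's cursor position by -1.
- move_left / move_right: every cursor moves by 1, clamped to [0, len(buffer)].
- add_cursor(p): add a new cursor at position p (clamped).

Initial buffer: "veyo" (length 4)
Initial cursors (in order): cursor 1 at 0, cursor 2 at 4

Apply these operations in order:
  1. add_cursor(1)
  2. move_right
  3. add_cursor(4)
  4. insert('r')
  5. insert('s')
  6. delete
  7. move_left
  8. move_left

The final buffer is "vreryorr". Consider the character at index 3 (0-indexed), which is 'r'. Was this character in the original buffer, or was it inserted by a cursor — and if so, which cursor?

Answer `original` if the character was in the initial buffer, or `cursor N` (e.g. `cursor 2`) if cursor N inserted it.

After op 1 (add_cursor(1)): buffer="veyo" (len 4), cursors c1@0 c3@1 c2@4, authorship ....
After op 2 (move_right): buffer="veyo" (len 4), cursors c1@1 c3@2 c2@4, authorship ....
After op 3 (add_cursor(4)): buffer="veyo" (len 4), cursors c1@1 c3@2 c2@4 c4@4, authorship ....
After op 4 (insert('r')): buffer="vreryorr" (len 8), cursors c1@2 c3@4 c2@8 c4@8, authorship .1.3..24
After op 5 (insert('s')): buffer="vrsersyorrss" (len 12), cursors c1@3 c3@6 c2@12 c4@12, authorship .11.33..2424
After op 6 (delete): buffer="vreryorr" (len 8), cursors c1@2 c3@4 c2@8 c4@8, authorship .1.3..24
After op 7 (move_left): buffer="vreryorr" (len 8), cursors c1@1 c3@3 c2@7 c4@7, authorship .1.3..24
After op 8 (move_left): buffer="vreryorr" (len 8), cursors c1@0 c3@2 c2@6 c4@6, authorship .1.3..24
Authorship (.=original, N=cursor N): . 1 . 3 . . 2 4
Index 3: author = 3

Answer: cursor 3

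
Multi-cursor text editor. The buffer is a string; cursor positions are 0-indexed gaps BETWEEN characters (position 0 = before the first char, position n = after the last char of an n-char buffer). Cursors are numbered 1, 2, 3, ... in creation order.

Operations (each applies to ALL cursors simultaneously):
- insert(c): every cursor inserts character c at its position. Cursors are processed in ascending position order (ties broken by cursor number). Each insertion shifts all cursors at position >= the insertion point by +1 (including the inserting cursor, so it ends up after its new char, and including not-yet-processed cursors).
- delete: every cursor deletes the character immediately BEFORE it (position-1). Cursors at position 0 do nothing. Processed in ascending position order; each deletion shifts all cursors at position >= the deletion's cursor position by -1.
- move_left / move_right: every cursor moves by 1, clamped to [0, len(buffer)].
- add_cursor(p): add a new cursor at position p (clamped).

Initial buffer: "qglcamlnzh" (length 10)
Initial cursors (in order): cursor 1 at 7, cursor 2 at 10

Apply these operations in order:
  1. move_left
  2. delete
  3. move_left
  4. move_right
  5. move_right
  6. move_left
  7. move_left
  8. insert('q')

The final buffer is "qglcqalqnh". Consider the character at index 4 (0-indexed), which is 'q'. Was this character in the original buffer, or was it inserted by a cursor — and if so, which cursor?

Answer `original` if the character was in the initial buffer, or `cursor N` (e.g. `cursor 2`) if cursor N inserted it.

Answer: cursor 1

Derivation:
After op 1 (move_left): buffer="qglcamlnzh" (len 10), cursors c1@6 c2@9, authorship ..........
After op 2 (delete): buffer="qglcalnh" (len 8), cursors c1@5 c2@7, authorship ........
After op 3 (move_left): buffer="qglcalnh" (len 8), cursors c1@4 c2@6, authorship ........
After op 4 (move_right): buffer="qglcalnh" (len 8), cursors c1@5 c2@7, authorship ........
After op 5 (move_right): buffer="qglcalnh" (len 8), cursors c1@6 c2@8, authorship ........
After op 6 (move_left): buffer="qglcalnh" (len 8), cursors c1@5 c2@7, authorship ........
After op 7 (move_left): buffer="qglcalnh" (len 8), cursors c1@4 c2@6, authorship ........
After op 8 (insert('q')): buffer="qglcqalqnh" (len 10), cursors c1@5 c2@8, authorship ....1..2..
Authorship (.=original, N=cursor N): . . . . 1 . . 2 . .
Index 4: author = 1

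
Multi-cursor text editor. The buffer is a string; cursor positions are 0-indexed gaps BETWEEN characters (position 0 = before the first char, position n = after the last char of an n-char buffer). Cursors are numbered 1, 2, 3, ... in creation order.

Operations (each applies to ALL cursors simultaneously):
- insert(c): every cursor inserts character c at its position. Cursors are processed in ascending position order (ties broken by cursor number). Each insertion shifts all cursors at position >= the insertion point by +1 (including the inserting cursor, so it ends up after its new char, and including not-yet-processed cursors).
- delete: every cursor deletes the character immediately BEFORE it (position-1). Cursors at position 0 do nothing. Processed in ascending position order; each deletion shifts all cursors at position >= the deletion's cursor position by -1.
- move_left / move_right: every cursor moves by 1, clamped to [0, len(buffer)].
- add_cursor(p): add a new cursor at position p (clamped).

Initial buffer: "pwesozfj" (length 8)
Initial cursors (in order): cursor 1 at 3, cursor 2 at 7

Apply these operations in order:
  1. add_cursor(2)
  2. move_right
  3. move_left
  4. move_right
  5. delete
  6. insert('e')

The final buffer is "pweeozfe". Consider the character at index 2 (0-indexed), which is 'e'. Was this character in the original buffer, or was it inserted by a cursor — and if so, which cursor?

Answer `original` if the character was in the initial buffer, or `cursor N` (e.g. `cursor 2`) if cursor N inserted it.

Answer: cursor 1

Derivation:
After op 1 (add_cursor(2)): buffer="pwesozfj" (len 8), cursors c3@2 c1@3 c2@7, authorship ........
After op 2 (move_right): buffer="pwesozfj" (len 8), cursors c3@3 c1@4 c2@8, authorship ........
After op 3 (move_left): buffer="pwesozfj" (len 8), cursors c3@2 c1@3 c2@7, authorship ........
After op 4 (move_right): buffer="pwesozfj" (len 8), cursors c3@3 c1@4 c2@8, authorship ........
After op 5 (delete): buffer="pwozf" (len 5), cursors c1@2 c3@2 c2@5, authorship .....
After op 6 (insert('e')): buffer="pweeozfe" (len 8), cursors c1@4 c3@4 c2@8, authorship ..13...2
Authorship (.=original, N=cursor N): . . 1 3 . . . 2
Index 2: author = 1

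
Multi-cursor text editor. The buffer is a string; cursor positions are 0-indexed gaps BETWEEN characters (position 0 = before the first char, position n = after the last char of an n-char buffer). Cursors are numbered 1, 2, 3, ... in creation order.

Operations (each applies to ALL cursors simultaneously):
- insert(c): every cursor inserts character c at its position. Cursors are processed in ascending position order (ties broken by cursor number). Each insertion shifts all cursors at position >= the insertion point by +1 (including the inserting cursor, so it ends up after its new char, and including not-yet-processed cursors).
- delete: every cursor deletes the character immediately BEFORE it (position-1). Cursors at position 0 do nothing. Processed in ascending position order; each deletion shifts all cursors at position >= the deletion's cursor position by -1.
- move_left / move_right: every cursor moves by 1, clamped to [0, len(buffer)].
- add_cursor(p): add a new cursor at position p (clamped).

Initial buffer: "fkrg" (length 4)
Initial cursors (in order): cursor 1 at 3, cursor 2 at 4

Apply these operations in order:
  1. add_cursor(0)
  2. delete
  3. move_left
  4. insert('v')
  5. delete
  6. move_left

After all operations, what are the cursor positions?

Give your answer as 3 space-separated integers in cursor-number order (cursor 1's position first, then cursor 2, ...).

After op 1 (add_cursor(0)): buffer="fkrg" (len 4), cursors c3@0 c1@3 c2@4, authorship ....
After op 2 (delete): buffer="fk" (len 2), cursors c3@0 c1@2 c2@2, authorship ..
After op 3 (move_left): buffer="fk" (len 2), cursors c3@0 c1@1 c2@1, authorship ..
After op 4 (insert('v')): buffer="vfvvk" (len 5), cursors c3@1 c1@4 c2@4, authorship 3.12.
After op 5 (delete): buffer="fk" (len 2), cursors c3@0 c1@1 c2@1, authorship ..
After op 6 (move_left): buffer="fk" (len 2), cursors c1@0 c2@0 c3@0, authorship ..

Answer: 0 0 0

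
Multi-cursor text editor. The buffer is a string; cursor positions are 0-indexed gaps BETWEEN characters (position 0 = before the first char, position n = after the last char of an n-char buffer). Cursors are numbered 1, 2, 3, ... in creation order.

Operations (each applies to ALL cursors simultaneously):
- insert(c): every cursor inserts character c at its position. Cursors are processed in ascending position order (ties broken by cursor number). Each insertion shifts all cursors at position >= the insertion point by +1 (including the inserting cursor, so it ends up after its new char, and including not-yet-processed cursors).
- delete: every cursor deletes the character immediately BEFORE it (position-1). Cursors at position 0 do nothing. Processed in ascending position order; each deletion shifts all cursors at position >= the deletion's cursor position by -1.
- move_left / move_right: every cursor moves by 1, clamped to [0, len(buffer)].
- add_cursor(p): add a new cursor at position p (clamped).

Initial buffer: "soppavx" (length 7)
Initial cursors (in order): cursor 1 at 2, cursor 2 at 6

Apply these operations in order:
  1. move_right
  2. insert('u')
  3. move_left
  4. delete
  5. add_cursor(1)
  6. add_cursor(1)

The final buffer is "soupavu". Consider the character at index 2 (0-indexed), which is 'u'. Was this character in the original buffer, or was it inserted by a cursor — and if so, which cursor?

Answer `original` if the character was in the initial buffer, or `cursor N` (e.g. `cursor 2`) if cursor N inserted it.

Answer: cursor 1

Derivation:
After op 1 (move_right): buffer="soppavx" (len 7), cursors c1@3 c2@7, authorship .......
After op 2 (insert('u')): buffer="sopupavxu" (len 9), cursors c1@4 c2@9, authorship ...1....2
After op 3 (move_left): buffer="sopupavxu" (len 9), cursors c1@3 c2@8, authorship ...1....2
After op 4 (delete): buffer="soupavu" (len 7), cursors c1@2 c2@6, authorship ..1...2
After op 5 (add_cursor(1)): buffer="soupavu" (len 7), cursors c3@1 c1@2 c2@6, authorship ..1...2
After op 6 (add_cursor(1)): buffer="soupavu" (len 7), cursors c3@1 c4@1 c1@2 c2@6, authorship ..1...2
Authorship (.=original, N=cursor N): . . 1 . . . 2
Index 2: author = 1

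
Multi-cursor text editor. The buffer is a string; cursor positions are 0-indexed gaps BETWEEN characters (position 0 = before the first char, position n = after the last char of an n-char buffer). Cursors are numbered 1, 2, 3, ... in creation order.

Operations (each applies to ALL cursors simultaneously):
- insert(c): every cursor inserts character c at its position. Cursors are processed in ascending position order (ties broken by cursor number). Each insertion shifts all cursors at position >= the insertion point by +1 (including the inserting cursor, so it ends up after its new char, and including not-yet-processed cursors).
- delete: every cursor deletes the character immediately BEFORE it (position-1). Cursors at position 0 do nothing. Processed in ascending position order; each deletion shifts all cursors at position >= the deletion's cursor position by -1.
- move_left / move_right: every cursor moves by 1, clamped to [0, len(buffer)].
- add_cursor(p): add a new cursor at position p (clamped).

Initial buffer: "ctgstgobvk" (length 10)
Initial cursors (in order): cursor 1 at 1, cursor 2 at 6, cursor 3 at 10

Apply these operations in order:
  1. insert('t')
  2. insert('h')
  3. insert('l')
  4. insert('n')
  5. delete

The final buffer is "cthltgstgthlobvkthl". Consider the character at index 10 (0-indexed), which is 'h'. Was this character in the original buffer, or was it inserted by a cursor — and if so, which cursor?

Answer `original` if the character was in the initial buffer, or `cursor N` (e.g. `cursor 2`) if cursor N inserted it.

Answer: cursor 2

Derivation:
After op 1 (insert('t')): buffer="cttgstgtobvkt" (len 13), cursors c1@2 c2@8 c3@13, authorship .1.....2....3
After op 2 (insert('h')): buffer="cthtgstgthobvkth" (len 16), cursors c1@3 c2@10 c3@16, authorship .11.....22....33
After op 3 (insert('l')): buffer="cthltgstgthlobvkthl" (len 19), cursors c1@4 c2@12 c3@19, authorship .111.....222....333
After op 4 (insert('n')): buffer="cthlntgstgthlnobvkthln" (len 22), cursors c1@5 c2@14 c3@22, authorship .1111.....2222....3333
After op 5 (delete): buffer="cthltgstgthlobvkthl" (len 19), cursors c1@4 c2@12 c3@19, authorship .111.....222....333
Authorship (.=original, N=cursor N): . 1 1 1 . . . . . 2 2 2 . . . . 3 3 3
Index 10: author = 2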